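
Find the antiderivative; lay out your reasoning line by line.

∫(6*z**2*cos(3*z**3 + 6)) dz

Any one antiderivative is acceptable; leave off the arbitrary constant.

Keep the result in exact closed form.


Step 1. Substitute u = z**3 + 2, turning ∫(6*z**2*cos(3*z**3 + 6)) dz into ∫(2*cos(3*u)) du: now ∫(2*cos(3*u)) du.
Step 2. Evaluate the standard form: now 2*sin(3*u)/3.
Step 3. Substitute back u = z**3 + 2: now 2*sin(3*z**3 + 6)/3.
Answer: 2*sin(3*z**3 + 6)/3.


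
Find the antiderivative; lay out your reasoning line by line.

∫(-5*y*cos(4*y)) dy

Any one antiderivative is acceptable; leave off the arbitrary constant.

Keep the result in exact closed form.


Step 1. Integrate ∫(-5*y*cos(4*y)) dy by parts with u = y, dv = (-5*cos(4*y)) dy, so v = -5*sin(4*y)/4: now -5*y*sin(4*y)/4 + ∫(5*sin(4*y)/4) dy.
Step 2. Evaluate the standard form: now -5*y*sin(4*y)/4 - 5*cos(4*y)/16.
Answer: -5*y*sin(4*y)/4 - 5*cos(4*y)/16.


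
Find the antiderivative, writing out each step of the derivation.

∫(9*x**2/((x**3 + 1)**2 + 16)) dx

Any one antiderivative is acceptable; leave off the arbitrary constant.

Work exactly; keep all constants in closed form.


Step 1. Substitute u = x**3 + 1, turning ∫(9*x**2/((x**3 + 1)**2 + 16)) dx into ∫(3/(u**2 + 16)) du: now ∫(3/(u**2 + 16)) du.
Step 2. Evaluate the standard form: now 3*atan(u/4)/4.
Step 3. Substitute back u = x**3 + 1: now 3*atan(x**3/4 + 1/4)/4.
Answer: 3*atan(x**3/4 + 1/4)/4.


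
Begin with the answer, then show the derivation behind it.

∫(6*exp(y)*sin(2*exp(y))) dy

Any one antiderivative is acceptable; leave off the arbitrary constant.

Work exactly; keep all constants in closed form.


The answer is -3*cos(2*exp(y)).
Step 1. Substitute u = exp(y), turning ∫(6*exp(y)*sin(2*exp(y))) dy into ∫(6*sin(2*u)) du: now ∫(6*sin(2*u)) du.
Step 2. Evaluate the standard form: now -3*cos(2*u).
Step 3. Substitute back u = exp(y): now -3*cos(2*exp(y)).
Answer: -3*cos(2*exp(y)).


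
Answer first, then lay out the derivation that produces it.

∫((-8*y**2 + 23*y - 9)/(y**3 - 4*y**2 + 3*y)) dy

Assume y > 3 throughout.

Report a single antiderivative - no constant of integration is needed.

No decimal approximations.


The answer is -3*log(y) - 2*log(y - 3) - 3*log(y - 1).
Step 1. Decompose ∫((-8*y**2 + 23*y - 9)/(y**3 - 4*y**2 + 3*y)) dy by partial fractions, (-8*y**2 + 23*y - 9)/(y**3 - 4*y**2 + 3*y) = -3/(y - 1) - 2/(y - 3) - 3/y: now ∫(-3/y) dy + ∫(-2/(y - 3)) dy + ∫(-3/(y - 1)) dy.
Step 2. Evaluate the standard form [assuming y > 0]: now -3*log(y) + ∫(-2/(y - 3)) dy + ∫(-3/(y - 1)) dy.
Step 3. Evaluate the standard form [assuming y > 1]: now -3*log(y) - 3*log(y - 1) + ∫(-2/(y - 3)) dy.
Step 4. Evaluate the standard form [assuming y > 3]: now -3*log(y) - 2*log(y - 3) - 3*log(y - 1).
Answer: -3*log(y) - 2*log(y - 3) - 3*log(y - 1).


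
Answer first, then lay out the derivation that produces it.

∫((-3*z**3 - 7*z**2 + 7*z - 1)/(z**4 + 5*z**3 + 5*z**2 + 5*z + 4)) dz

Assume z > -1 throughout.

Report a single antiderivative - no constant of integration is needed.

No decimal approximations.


The answer is -2*log(z + 1) - log(z + 4) + 2*atan(z).
Step 1. Decompose ∫((-3*z**3 - 7*z**2 + 7*z - 1)/(z**4 + 5*z**3 + 5*z**2 + 5*z + 4)) dz by partial fractions, (-3*z**3 - 7*z**2 + 7*z - 1)/(z**4 + 5*z**3 + 5*z**2 + 5*z + 4) = 2/(z**2 + 1) - 1/(z + 4) - 2/(z + 1): now ∫(-2/(z + 1)) dz + ∫(-1/(z + 4)) dz + ∫(2/(z**2 + 1)) dz.
Step 2. Evaluate the standard form [assuming z > -4]: now -log(z + 4) + ∫(-2/(z + 1)) dz + ∫(2/(z**2 + 1)) dz.
Step 3. Evaluate the standard form [assuming z > -1]: now -2*log(z + 1) - log(z + 4) + ∫(2/(z**2 + 1)) dz.
Step 4. Evaluate the standard form: now -2*log(z + 1) - log(z + 4) + 2*atan(z).
Answer: -2*log(z + 1) - log(z + 4) + 2*atan(z).


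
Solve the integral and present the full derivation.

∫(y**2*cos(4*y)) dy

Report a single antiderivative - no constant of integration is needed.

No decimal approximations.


Step 1. Integrate ∫(y**2*cos(4*y)) dy by parts with u = y**2, dv = (cos(4*y)) dy, so v = sin(4*y)/4: now y**2*sin(4*y)/4 + ∫(-y*sin(4*y)/2) dy.
Step 2. Integrate ∫(-y*sin(4*y)/2) dy by parts with u = y, dv = (-sin(4*y)/2) dy, so v = cos(4*y)/8: now y**2*sin(4*y)/4 + y*cos(4*y)/8 + ∫(-cos(4*y)/8) dy.
Step 3. Evaluate the standard form: now y**2*sin(4*y)/4 + y*cos(4*y)/8 - sin(4*y)/32.
Answer: y**2*sin(4*y)/4 + y*cos(4*y)/8 - sin(4*y)/32.


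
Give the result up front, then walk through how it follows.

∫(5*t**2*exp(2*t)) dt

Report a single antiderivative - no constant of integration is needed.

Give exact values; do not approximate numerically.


The answer is 5*t**2*exp(2*t)/2 - 5*t*exp(2*t)/2 + 5*exp(2*t)/4.
Step 1. Integrate ∫(5*t**2*exp(2*t)) dt by parts with u = t**2, dv = (5*exp(2*t)) dt, so v = 5*exp(2*t)/2: now 5*t**2*exp(2*t)/2 + ∫(-5*t*exp(2*t)) dt.
Step 2. Integrate ∫(-5*t*exp(2*t)) dt by parts with u = t, dv = (-5*exp(2*t)) dt, so v = -5*exp(2*t)/2: now 5*t**2*exp(2*t)/2 - 5*t*exp(2*t)/2 + ∫(5*exp(2*t)/2) dt.
Step 3. Evaluate the standard form: now 5*t**2*exp(2*t)/2 - 5*t*exp(2*t)/2 + 5*exp(2*t)/4.
Answer: 5*t**2*exp(2*t)/2 - 5*t*exp(2*t)/2 + 5*exp(2*t)/4.


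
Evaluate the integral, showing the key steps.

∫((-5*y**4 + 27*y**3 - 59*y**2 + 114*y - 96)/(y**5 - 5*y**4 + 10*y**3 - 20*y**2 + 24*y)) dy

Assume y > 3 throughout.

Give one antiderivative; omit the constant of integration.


Step 1. Decompose ∫((-5*y**4 + 27*y**3 - 59*y**2 + 114*y - 96)/(y**5 - 5*y**4 + 10*y**3 - 20*y**2 + 24*y)) dy by partial fractions, (-5*y**4 + 27*y**3 - 59*y**2 + 114*y - 96)/(y**5 - 5*y**4 + 10*y**3 - 20*y**2 + 24*y) = 3/(y**2 + 4) - 2/(y - 2) + 1/(y - 3) - 4/y: now ∫(-4/y) dy + ∫(1/(y - 3)) dy + ∫(-2/(y - 2)) dy + ∫(3/(y**2 + 4)) dy.
Step 2. Evaluate the standard form [assuming y > 2]: now -2*log(y - 2) + ∫(-4/y) dy + ∫(1/(y - 3)) dy + ∫(3/(y**2 + 4)) dy.
Step 3. Evaluate the standard form [assuming y > 0]: now -4*log(y) - 2*log(y - 2) + ∫(1/(y - 3)) dy + ∫(3/(y**2 + 4)) dy.
Step 4. Evaluate the standard form [assuming y > 3]: now -4*log(y) + log(y - 3) - 2*log(y - 2) + ∫(3/(y**2 + 4)) dy.
Step 5. Evaluate the standard form: now -4*log(y) + log(y - 3) - 2*log(y - 2) + 3*atan(y/2)/2.
Answer: -4*log(y) + log(y - 3) - 2*log(y - 2) + 3*atan(y/2)/2.


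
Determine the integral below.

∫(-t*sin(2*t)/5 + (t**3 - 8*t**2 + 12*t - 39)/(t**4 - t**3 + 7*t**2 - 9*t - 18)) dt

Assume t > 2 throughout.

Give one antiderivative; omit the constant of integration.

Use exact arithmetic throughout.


Answer: t*cos(2*t)/10 - log(t - 2) + 2*log(t + 1) - sin(2*t)/20 - atan(t/3).


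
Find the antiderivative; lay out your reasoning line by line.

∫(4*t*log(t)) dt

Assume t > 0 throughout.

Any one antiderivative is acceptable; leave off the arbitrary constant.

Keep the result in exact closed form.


Step 1. Integrate ∫(4*t*log(t)) dt by parts with u = log(t), dv = (4*t) dt, so v = 2*t**2 [assuming t > 0]: now 2*t**2*log(t) + ∫(-2*t) dt.
Step 2. Evaluate the standard form: now 2*t**2*log(t) - t**2.
Answer: 2*t**2*log(t) - t**2.


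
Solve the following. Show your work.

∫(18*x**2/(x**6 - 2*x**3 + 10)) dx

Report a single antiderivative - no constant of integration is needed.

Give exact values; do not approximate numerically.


Step 1. Substitute u = x**3 - 1, turning ∫(18*x**2/(x**6 - 2*x**3 + 10)) dx into ∫(6/(u**2 + 9)) du: now ∫(6/(u**2 + 9)) du.
Step 2. Evaluate the standard form: now 2*atan(u/3).
Step 3. Substitute back u = x**3 - 1: now 2*atan(x**3/3 - 1/3).
Answer: 2*atan(x**3/3 - 1/3).


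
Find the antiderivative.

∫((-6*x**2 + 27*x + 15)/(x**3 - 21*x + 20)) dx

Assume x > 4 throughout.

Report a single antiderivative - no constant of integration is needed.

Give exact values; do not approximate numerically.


Answer: log(x - 4) - 2*log(x - 1) - 5*log(x + 5).


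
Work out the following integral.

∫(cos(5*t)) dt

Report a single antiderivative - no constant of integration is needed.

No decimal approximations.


Answer: sin(5*t)/5.


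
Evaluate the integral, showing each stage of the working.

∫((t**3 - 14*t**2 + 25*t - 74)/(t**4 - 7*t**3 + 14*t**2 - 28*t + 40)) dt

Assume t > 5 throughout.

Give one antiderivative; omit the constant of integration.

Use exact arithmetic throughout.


Step 1. Decompose ∫((t**3 - 14*t**2 + 25*t - 74)/(t**4 - 7*t**3 + 14*t**2 - 28*t + 40)) dt by partial fractions, (t**3 - 14*t**2 + 25*t - 74)/(t**4 - 7*t**3 + 14*t**2 - 28*t + 40) = -3/(t**2 + 4) + 3/(t - 2) - 2/(t - 5): now ∫(-2/(t - 5)) dt + ∫(3/(t - 2)) dt + ∫(-3/(t**2 + 4)) dt.
Step 2. Evaluate the standard form [assuming t > 5]: now -2*log(t - 5) + ∫(3/(t - 2)) dt + ∫(-3/(t**2 + 4)) dt.
Step 3. Evaluate the standard form [assuming t > 2]: now -2*log(t - 5) + 3*log(t - 2) + ∫(-3/(t**2 + 4)) dt.
Step 4. Evaluate the standard form: now -2*log(t - 5) + 3*log(t - 2) - 3*atan(t/2)/2.
Answer: -2*log(t - 5) + 3*log(t - 2) - 3*atan(t/2)/2.


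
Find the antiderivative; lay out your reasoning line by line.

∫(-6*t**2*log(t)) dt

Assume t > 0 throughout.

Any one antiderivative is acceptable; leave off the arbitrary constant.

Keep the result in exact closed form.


Step 1. Integrate ∫(-6*t**2*log(t)) dt by parts with u = log(t), dv = (-6*t**2) dt, so v = -2*t**3 [assuming t > 0]: now -2*t**3*log(t) + ∫(2*t**2) dt.
Step 2. Evaluate the standard form: now -2*t**3*log(t) + 2*t**3/3.
Answer: -2*t**3*log(t) + 2*t**3/3.


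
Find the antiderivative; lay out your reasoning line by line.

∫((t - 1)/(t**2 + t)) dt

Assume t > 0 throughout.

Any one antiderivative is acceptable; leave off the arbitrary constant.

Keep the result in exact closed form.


Step 1. Decompose ∫((t - 1)/(t**2 + t)) dt by partial fractions, (t - 1)/(t**2 + t) = 2/(t + 1) - 1/t: now ∫(-1/t) dt + ∫(2/(t + 1)) dt.
Step 2. Evaluate the standard form [assuming t > -1]: now 2*log(t + 1) + ∫(-1/t) dt.
Step 3. Evaluate the standard form [assuming t > 0]: now -log(t) + 2*log(t + 1).
Answer: -log(t) + 2*log(t + 1).


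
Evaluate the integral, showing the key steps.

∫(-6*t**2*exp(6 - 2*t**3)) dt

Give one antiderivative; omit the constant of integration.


Step 1. Substitute u = t**3 - 3, turning ∫(-6*t**2*exp(6 - 2*t**3)) dt into ∫(-2*exp(-2*u)) du: now ∫(-2*exp(-2*u)) du.
Step 2. Evaluate the standard form: now exp(-2*u).
Step 3. Substitute back u = t**3 - 3: now exp(6 - 2*t**3).
Answer: exp(6 - 2*t**3).


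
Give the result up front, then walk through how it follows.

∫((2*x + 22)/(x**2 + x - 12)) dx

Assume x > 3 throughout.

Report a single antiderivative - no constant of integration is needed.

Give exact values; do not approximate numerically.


The answer is 4*log(x - 3) - 2*log(x + 4).
Step 1. Decompose ∫((2*x + 22)/(x**2 + x - 12)) dx by partial fractions, (2*x + 22)/(x**2 + x - 12) = -2/(x + 4) + 4/(x - 3): now ∫(4/(x - 3)) dx + ∫(-2/(x + 4)) dx.
Step 2. Evaluate the standard form [assuming x > 3]: now 4*log(x - 3) + ∫(-2/(x + 4)) dx.
Step 3. Evaluate the standard form [assuming x > -4]: now 4*log(x - 3) - 2*log(x + 4).
Answer: 4*log(x - 3) - 2*log(x + 4).


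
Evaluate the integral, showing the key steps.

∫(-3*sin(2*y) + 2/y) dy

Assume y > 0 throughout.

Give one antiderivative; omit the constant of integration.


Step 1. Rewrite: now ∫(2/y) dy + ∫(-3*sin(2*y)) dy.
Step 2. Evaluate the standard form: now 3*cos(2*y)/2 + ∫(2/y) dy.
Step 3. Evaluate the standard form [assuming y > 0]: now 2*log(y) + 3*cos(2*y)/2.
Answer: 2*log(y) + 3*cos(2*y)/2.


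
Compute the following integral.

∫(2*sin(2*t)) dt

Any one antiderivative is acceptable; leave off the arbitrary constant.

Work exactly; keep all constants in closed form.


Answer: -cos(2*t).


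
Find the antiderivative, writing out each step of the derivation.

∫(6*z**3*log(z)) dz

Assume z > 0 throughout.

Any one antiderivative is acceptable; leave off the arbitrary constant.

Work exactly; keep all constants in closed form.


Step 1. Integrate ∫(6*z**3*log(z)) dz by parts with u = log(z), dv = (6*z**3) dz, so v = 3*z**4/2 [assuming z > 0]: now 3*z**4*log(z)/2 + ∫(-3*z**3/2) dz.
Step 2. Evaluate the standard form: now 3*z**4*log(z)/2 - 3*z**4/8.
Answer: 3*z**4*log(z)/2 - 3*z**4/8.


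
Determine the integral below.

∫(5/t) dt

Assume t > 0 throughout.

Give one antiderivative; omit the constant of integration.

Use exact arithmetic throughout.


Answer: 5*log(t).


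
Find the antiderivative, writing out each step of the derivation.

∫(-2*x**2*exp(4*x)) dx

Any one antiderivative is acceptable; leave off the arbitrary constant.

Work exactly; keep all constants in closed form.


Step 1. Integrate ∫(-2*x**2*exp(4*x)) dx by parts with u = x**2, dv = (-2*exp(4*x)) dx, so v = -exp(4*x)/2: now -x**2*exp(4*x)/2 + ∫(x*exp(4*x)) dx.
Step 2. Integrate ∫(x*exp(4*x)) dx by parts with u = x, dv = (exp(4*x)) dx, so v = exp(4*x)/4: now -x**2*exp(4*x)/2 + x*exp(4*x)/4 + ∫(-exp(4*x)/4) dx.
Step 3. Evaluate the standard form: now -x**2*exp(4*x)/2 + x*exp(4*x)/4 - exp(4*x)/16.
Answer: -x**2*exp(4*x)/2 + x*exp(4*x)/4 - exp(4*x)/16.


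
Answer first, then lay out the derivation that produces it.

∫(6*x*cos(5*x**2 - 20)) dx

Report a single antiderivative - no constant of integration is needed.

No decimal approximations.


The answer is 3*sin(5*x**2 - 20)/5.
Step 1. Substitute u = x**2 - 4, turning ∫(6*x*cos(5*x**2 - 20)) dx into ∫(3*cos(5*u)) du: now ∫(3*cos(5*u)) du.
Step 2. Evaluate the standard form: now 3*sin(5*u)/5.
Step 3. Substitute back u = x**2 - 4: now 3*sin(5*x**2 - 20)/5.
Answer: 3*sin(5*x**2 - 20)/5.


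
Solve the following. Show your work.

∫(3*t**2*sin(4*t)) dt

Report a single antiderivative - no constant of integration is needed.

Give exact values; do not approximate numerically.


Step 1. Integrate ∫(3*t**2*sin(4*t)) dt by parts with u = t**2, dv = (3*sin(4*t)) dt, so v = -3*cos(4*t)/4: now -3*t**2*cos(4*t)/4 + ∫(3*t*cos(4*t)/2) dt.
Step 2. Integrate ∫(3*t*cos(4*t)/2) dt by parts with u = t, dv = (3*cos(4*t)/2) dt, so v = 3*sin(4*t)/8: now -3*t**2*cos(4*t)/4 + 3*t*sin(4*t)/8 + ∫(-3*sin(4*t)/8) dt.
Step 3. Evaluate the standard form: now -3*t**2*cos(4*t)/4 + 3*t*sin(4*t)/8 + 3*cos(4*t)/32.
Answer: -3*t**2*cos(4*t)/4 + 3*t*sin(4*t)/8 + 3*cos(4*t)/32.


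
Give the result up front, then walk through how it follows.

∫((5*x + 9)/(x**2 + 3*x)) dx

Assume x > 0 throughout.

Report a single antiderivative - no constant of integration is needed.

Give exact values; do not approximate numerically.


The answer is 3*log(x) + 2*log(x + 3).
Step 1. Decompose ∫((5*x + 9)/(x**2 + 3*x)) dx by partial fractions, (5*x + 9)/(x**2 + 3*x) = 2/(x + 3) + 3/x: now ∫(3/x) dx + ∫(2/(x + 3)) dx.
Step 2. Evaluate the standard form [assuming x > -3]: now 2*log(x + 3) + ∫(3/x) dx.
Step 3. Evaluate the standard form [assuming x > 0]: now 3*log(x) + 2*log(x + 3).
Answer: 3*log(x) + 2*log(x + 3).


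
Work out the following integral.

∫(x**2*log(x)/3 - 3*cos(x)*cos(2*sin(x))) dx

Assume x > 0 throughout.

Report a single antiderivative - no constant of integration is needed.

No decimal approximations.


Answer: x**3*log(x)/9 - x**3/27 - 3*sin(2*sin(x))/2.


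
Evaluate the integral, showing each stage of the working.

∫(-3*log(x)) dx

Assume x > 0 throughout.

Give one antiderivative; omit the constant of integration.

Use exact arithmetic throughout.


Step 1. Integrate ∫(-3*log(x)) dx by parts with u = log(x), dv = (-3) dx, so v = -3*x [assuming x > 0]: now -3*x*log(x) + ∫(3) dx.
Step 2. Evaluate the standard form: now -3*x*log(x) + 3*x.
Answer: -3*x*log(x) + 3*x.


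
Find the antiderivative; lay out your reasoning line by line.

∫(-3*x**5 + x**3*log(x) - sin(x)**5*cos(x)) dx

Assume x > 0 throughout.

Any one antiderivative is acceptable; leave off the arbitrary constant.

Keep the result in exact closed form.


Step 1. Rewrite: now ∫(-3*x**5) dx + ∫(x**3*log(x)) dx + ∫(-sin(x)**5*cos(x)) dx.
Step 2. Substitute u = sin(x), turning ∫(-sin(x)**5*cos(x)) dx into ∫(-u**5) du: now ∫(-u**5) du + ∫(-3*x**5) dx + ∫(x**3*log(x)) dx.
Step 3. Evaluate the standard form: now -u**6/6 + ∫(-3*x**5) dx + ∫(x**3*log(x)) dx.
Step 4. Substitute back u = sin(x): now -sin(x)**6/6 + ∫(-3*x**5) dx + ∫(x**3*log(x)) dx.
Step 5. Evaluate the standard form: now -x**6/2 - sin(x)**6/6 + ∫(x**3*log(x)) dx.
Step 6. Integrate ∫(x**3*log(x)) dx by parts with u = log(x), dv = (x**3) dx, so v = x**4/4 [assuming x > 0]: now -x**6/2 + x**4*log(x)/4 - sin(x)**6/6 + ∫(-x**3/4) dx.
Step 7. Evaluate the standard form: now -x**6/2 + x**4*log(x)/4 - x**4/16 - sin(x)**6/6.
Answer: -x**6/2 + x**4*log(x)/4 - x**4/16 - sin(x)**6/6.


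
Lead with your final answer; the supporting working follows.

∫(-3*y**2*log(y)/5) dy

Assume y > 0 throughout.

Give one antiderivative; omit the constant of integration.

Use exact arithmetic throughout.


The answer is -y**3*log(y)/5 + y**3/15.
Step 1. Integrate ∫(-3*y**2*log(y)/5) dy by parts with u = log(y), dv = (-3*y**2/5) dy, so v = -y**3/5 [assuming y > 0]: now -y**3*log(y)/5 + ∫(y**2/5) dy.
Step 2. Evaluate the standard form: now -y**3*log(y)/5 + y**3/15.
Answer: -y**3*log(y)/5 + y**3/15.


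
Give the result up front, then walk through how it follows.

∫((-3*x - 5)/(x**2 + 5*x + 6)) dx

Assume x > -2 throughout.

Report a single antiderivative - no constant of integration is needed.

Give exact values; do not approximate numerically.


The answer is log(x + 2) - 4*log(x + 3).
Step 1. Decompose ∫((-3*x - 5)/(x**2 + 5*x + 6)) dx by partial fractions, (-3*x - 5)/(x**2 + 5*x + 6) = -4/(x + 3) + 1/(x + 2): now ∫(1/(x + 2)) dx + ∫(-4/(x + 3)) dx.
Step 2. Evaluate the standard form [assuming x > -3]: now -4*log(x + 3) + ∫(1/(x + 2)) dx.
Step 3. Evaluate the standard form [assuming x > -2]: now log(x + 2) - 4*log(x + 3).
Answer: log(x + 2) - 4*log(x + 3).


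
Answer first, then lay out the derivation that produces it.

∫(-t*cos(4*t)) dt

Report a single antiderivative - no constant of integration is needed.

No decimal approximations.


The answer is -t*sin(4*t)/4 - cos(4*t)/16.
Step 1. Integrate ∫(-t*cos(4*t)) dt by parts with u = t, dv = (-cos(4*t)) dt, so v = -sin(4*t)/4: now -t*sin(4*t)/4 + ∫(sin(4*t)/4) dt.
Step 2. Evaluate the standard form: now -t*sin(4*t)/4 - cos(4*t)/16.
Answer: -t*sin(4*t)/4 - cos(4*t)/16.


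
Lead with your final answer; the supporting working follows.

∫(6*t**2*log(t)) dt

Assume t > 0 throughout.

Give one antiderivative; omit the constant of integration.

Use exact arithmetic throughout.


The answer is 2*t**3*log(t) - 2*t**3/3.
Step 1. Integrate ∫(6*t**2*log(t)) dt by parts with u = log(t), dv = (6*t**2) dt, so v = 2*t**3 [assuming t > 0]: now 2*t**3*log(t) + ∫(-2*t**2) dt.
Step 2. Evaluate the standard form: now 2*t**3*log(t) - 2*t**3/3.
Answer: 2*t**3*log(t) - 2*t**3/3.


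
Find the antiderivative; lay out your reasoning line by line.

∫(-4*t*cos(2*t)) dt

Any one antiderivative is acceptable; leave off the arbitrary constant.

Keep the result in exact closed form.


Step 1. Integrate ∫(-4*t*cos(2*t)) dt by parts with u = t, dv = (-4*cos(2*t)) dt, so v = -2*sin(2*t): now -2*t*sin(2*t) + ∫(2*sin(2*t)) dt.
Step 2. Evaluate the standard form: now -2*t*sin(2*t) - cos(2*t).
Answer: -2*t*sin(2*t) - cos(2*t).


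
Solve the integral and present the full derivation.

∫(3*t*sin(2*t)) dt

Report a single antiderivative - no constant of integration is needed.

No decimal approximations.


Step 1. Integrate ∫(3*t*sin(2*t)) dt by parts with u = t, dv = (3*sin(2*t)) dt, so v = -3*cos(2*t)/2: now -3*t*cos(2*t)/2 + ∫(3*cos(2*t)/2) dt.
Step 2. Evaluate the standard form: now -3*t*cos(2*t)/2 + 3*sin(2*t)/4.
Answer: -3*t*cos(2*t)/2 + 3*sin(2*t)/4.


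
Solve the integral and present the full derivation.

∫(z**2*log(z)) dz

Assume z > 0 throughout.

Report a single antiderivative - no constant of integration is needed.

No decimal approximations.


Step 1. Integrate ∫(z**2*log(z)) dz by parts with u = log(z), dv = (z**2) dz, so v = z**3/3 [assuming z > 0]: now z**3*log(z)/3 + ∫(-z**2/3) dz.
Step 2. Evaluate the standard form: now z**3*log(z)/3 - z**3/9.
Answer: z**3*log(z)/3 - z**3/9.


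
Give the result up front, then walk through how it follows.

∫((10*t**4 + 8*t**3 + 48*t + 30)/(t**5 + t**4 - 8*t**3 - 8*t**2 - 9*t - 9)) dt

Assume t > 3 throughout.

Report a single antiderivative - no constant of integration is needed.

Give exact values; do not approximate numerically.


The answer is 5*log(t - 3) + log(t + 1) + 4*log(t + 3) - 4*atan(t).
Step 1. Decompose ∫((10*t**4 + 8*t**3 + 48*t + 30)/(t**5 + t**4 - 8*t**3 - 8*t**2 - 9*t - 9)) dt by partial fractions, (10*t**4 + 8*t**3 + 48*t + 30)/(t**5 + t**4 - 8*t**3 - 8*t**2 - 9*t - 9) = -4/(t**2 + 1) + 4/(t + 3) + 1/(t + 1) + 5/(t - 3): now ∫(5/(t - 3)) dt + ∫(1/(t + 1)) dt + ∫(4/(t + 3)) dt + ∫(-4/(t**2 + 1)) dt.
Step 2. Evaluate the standard form [assuming t > 3]: now 5*log(t - 3) + ∫(1/(t + 1)) dt + ∫(4/(t + 3)) dt + ∫(-4/(t**2 + 1)) dt.
Step 3. Evaluate the standard form [assuming t > -3]: now 5*log(t - 3) + 4*log(t + 3) + ∫(1/(t + 1)) dt + ∫(-4/(t**2 + 1)) dt.
Step 4. Evaluate the standard form [assuming t > -1]: now 5*log(t - 3) + log(t + 1) + 4*log(t + 3) + ∫(-4/(t**2 + 1)) dt.
Step 5. Evaluate the standard form: now 5*log(t - 3) + log(t + 1) + 4*log(t + 3) - 4*atan(t).
Answer: 5*log(t - 3) + log(t + 1) + 4*log(t + 3) - 4*atan(t).


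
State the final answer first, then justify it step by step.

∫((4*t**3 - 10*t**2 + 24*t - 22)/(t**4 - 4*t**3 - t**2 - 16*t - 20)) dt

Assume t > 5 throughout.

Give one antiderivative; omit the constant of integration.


The answer is 2*log(t - 5) + 2*log(t + 1) - atan(t/2).
Step 1. Decompose ∫((4*t**3 - 10*t**2 + 24*t - 22)/(t**4 - 4*t**3 - t**2 - 16*t - 20)) dt by partial fractions, (4*t**3 - 10*t**2 + 24*t - 22)/(t**4 - 4*t**3 - t**2 - 16*t - 20) = -2/(t**2 + 4) + 2/(t + 1) + 2/(t - 5): now ∫(2/(t - 5)) dt + ∫(2/(t + 1)) dt + ∫(-2/(t**2 + 4)) dt.
Step 2. Evaluate the standard form [assuming t > -1]: now 2*log(t + 1) + ∫(2/(t - 5)) dt + ∫(-2/(t**2 + 4)) dt.
Step 3. Evaluate the standard form [assuming t > 5]: now 2*log(t - 5) + 2*log(t + 1) + ∫(-2/(t**2 + 4)) dt.
Step 4. Evaluate the standard form: now 2*log(t - 5) + 2*log(t + 1) - atan(t/2).
Answer: 2*log(t - 5) + 2*log(t + 1) - atan(t/2).


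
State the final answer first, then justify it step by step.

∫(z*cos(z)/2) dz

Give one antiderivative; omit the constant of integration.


The answer is z*sin(z)/2 + cos(z)/2.
Step 1. Integrate ∫(z*cos(z)/2) dz by parts with u = z, dv = (cos(z)/2) dz, so v = sin(z)/2: now z*sin(z)/2 + ∫(-sin(z)/2) dz.
Step 2. Evaluate the standard form: now z*sin(z)/2 + cos(z)/2.
Answer: z*sin(z)/2 + cos(z)/2.


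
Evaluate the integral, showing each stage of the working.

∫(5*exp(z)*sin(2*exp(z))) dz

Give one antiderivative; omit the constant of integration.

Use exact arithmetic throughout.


Step 1. Substitute u = exp(z), turning ∫(5*exp(z)*sin(2*exp(z))) dz into ∫(5*sin(2*u)) du: now ∫(5*sin(2*u)) du.
Step 2. Evaluate the standard form: now -5*cos(2*u)/2.
Step 3. Substitute back u = exp(z): now -5*cos(2*exp(z))/2.
Answer: -5*cos(2*exp(z))/2.


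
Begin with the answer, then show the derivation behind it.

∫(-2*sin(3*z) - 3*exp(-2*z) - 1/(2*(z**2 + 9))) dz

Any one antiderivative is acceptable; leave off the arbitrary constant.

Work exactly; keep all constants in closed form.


The answer is 2*cos(3*z)/3 - atan(z/3)/6 + 3*exp(-2*z)/2.
Step 1. Rewrite: now ∫(-1/(2*(z**2 + 9))) dz + ∫(-3*exp(-2*z)) dz + ∫(-2*sin(3*z)) dz.
Step 2. Evaluate the standard form: now ∫(-1/(2*(z**2 + 9))) dz + ∫(-2*sin(3*z)) dz + 3*exp(-2*z)/2.
Step 3. Evaluate the standard form: now 2*cos(3*z)/3 + ∫(-1/(2*(z**2 + 9))) dz + 3*exp(-2*z)/2.
Step 4. Evaluate the standard form: now 2*cos(3*z)/3 - atan(z/3)/6 + 3*exp(-2*z)/2.
Answer: 2*cos(3*z)/3 - atan(z/3)/6 + 3*exp(-2*z)/2.


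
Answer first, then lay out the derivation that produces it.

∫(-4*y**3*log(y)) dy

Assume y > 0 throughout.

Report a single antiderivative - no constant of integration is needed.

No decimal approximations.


The answer is -y**4*log(y) + y**4/4.
Step 1. Integrate ∫(-4*y**3*log(y)) dy by parts with u = log(y), dv = (-4*y**3) dy, so v = -y**4 [assuming y > 0]: now -y**4*log(y) + ∫(y**3) dy.
Step 2. Evaluate the standard form: now -y**4*log(y) + y**4/4.
Answer: -y**4*log(y) + y**4/4.


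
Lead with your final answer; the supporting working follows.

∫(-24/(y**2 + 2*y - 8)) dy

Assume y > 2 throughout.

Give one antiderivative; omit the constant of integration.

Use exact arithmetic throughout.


The answer is -4*log(y - 2) + 4*log(y + 4).
Step 1. Decompose ∫(-24/(y**2 + 2*y - 8)) dy by partial fractions, -24/(y**2 + 2*y - 8) = 4/(y + 4) - 4/(y - 2): now ∫(-4/(y - 2)) dy + ∫(4/(y + 4)) dy.
Step 2. Evaluate the standard form [assuming y > 2]: now -4*log(y - 2) + ∫(4/(y + 4)) dy.
Step 3. Evaluate the standard form [assuming y > -4]: now -4*log(y - 2) + 4*log(y + 4).
Answer: -4*log(y - 2) + 4*log(y + 4).


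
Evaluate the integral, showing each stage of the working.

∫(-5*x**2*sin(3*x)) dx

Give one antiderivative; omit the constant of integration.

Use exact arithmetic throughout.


Step 1. Integrate ∫(-5*x**2*sin(3*x)) dx by parts with u = x**2, dv = (-5*sin(3*x)) dx, so v = 5*cos(3*x)/3: now 5*x**2*cos(3*x)/3 + ∫(-10*x*cos(3*x)/3) dx.
Step 2. Integrate ∫(-10*x*cos(3*x)/3) dx by parts with u = x, dv = (-10*cos(3*x)/3) dx, so v = -10*sin(3*x)/9: now 5*x**2*cos(3*x)/3 - 10*x*sin(3*x)/9 + ∫(10*sin(3*x)/9) dx.
Step 3. Evaluate the standard form: now 5*x**2*cos(3*x)/3 - 10*x*sin(3*x)/9 - 10*cos(3*x)/27.
Answer: 5*x**2*cos(3*x)/3 - 10*x*sin(3*x)/9 - 10*cos(3*x)/27.


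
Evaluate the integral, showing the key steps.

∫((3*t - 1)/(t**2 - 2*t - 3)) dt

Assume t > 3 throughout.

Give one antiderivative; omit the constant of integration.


Step 1. Decompose ∫((3*t - 1)/(t**2 - 2*t - 3)) dt by partial fractions, (3*t - 1)/(t**2 - 2*t - 3) = 1/(t + 1) + 2/(t - 3): now ∫(2/(t - 3)) dt + ∫(1/(t + 1)) dt.
Step 2. Evaluate the standard form [assuming t > 3]: now 2*log(t - 3) + ∫(1/(t + 1)) dt.
Step 3. Evaluate the standard form [assuming t > -1]: now 2*log(t - 3) + log(t + 1).
Answer: 2*log(t - 3) + log(t + 1).


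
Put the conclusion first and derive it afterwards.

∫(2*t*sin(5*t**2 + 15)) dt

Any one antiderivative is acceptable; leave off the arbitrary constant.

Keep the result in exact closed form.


The answer is -cos(5*t**2 + 15)/5.
Step 1. Substitute u = t**2 + 3, turning ∫(2*t*sin(5*t**2 + 15)) dt into ∫(sin(5*u)) du: now ∫(sin(5*u)) du.
Step 2. Evaluate the standard form: now -cos(5*u)/5.
Step 3. Substitute back u = t**2 + 3: now -cos(5*t**2 + 15)/5.
Answer: -cos(5*t**2 + 15)/5.


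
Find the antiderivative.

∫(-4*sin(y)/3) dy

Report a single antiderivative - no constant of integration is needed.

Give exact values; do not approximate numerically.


Answer: 4*cos(y)/3.


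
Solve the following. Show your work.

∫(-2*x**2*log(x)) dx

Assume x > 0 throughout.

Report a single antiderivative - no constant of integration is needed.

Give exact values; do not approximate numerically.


Step 1. Integrate ∫(-2*x**2*log(x)) dx by parts with u = log(x), dv = (-2*x**2) dx, so v = -2*x**3/3 [assuming x > 0]: now -2*x**3*log(x)/3 + ∫(2*x**2/3) dx.
Step 2. Evaluate the standard form: now -2*x**3*log(x)/3 + 2*x**3/9.
Answer: -2*x**3*log(x)/3 + 2*x**3/9.


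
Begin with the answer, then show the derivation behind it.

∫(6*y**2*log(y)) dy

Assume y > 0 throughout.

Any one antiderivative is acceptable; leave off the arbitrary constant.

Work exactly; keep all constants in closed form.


The answer is 2*y**3*log(y) - 2*y**3/3.
Step 1. Integrate ∫(6*y**2*log(y)) dy by parts with u = log(y), dv = (6*y**2) dy, so v = 2*y**3 [assuming y > 0]: now 2*y**3*log(y) + ∫(-2*y**2) dy.
Step 2. Evaluate the standard form: now 2*y**3*log(y) - 2*y**3/3.
Answer: 2*y**3*log(y) - 2*y**3/3.


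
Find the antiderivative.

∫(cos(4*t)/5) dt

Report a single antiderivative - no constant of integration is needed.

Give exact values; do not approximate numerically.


Answer: sin(4*t)/20.


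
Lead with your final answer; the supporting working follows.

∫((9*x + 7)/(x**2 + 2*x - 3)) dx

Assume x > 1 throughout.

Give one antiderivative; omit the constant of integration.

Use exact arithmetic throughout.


The answer is 4*log(x - 1) + 5*log(x + 3).
Step 1. Decompose ∫((9*x + 7)/(x**2 + 2*x - 3)) dx by partial fractions, (9*x + 7)/(x**2 + 2*x - 3) = 5/(x + 3) + 4/(x - 1): now ∫(4/(x - 1)) dx + ∫(5/(x + 3)) dx.
Step 2. Evaluate the standard form [assuming x > 1]: now 4*log(x - 1) + ∫(5/(x + 3)) dx.
Step 3. Evaluate the standard form [assuming x > -3]: now 4*log(x - 1) + 5*log(x + 3).
Answer: 4*log(x - 1) + 5*log(x + 3).


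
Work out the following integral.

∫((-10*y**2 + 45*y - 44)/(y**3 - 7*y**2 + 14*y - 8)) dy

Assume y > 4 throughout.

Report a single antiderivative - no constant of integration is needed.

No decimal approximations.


Answer: -4*log(y - 4) - 3*log(y - 2) - 3*log(y - 1).


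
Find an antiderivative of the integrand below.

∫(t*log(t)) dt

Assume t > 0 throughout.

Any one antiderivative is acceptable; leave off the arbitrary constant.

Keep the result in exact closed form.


Answer: t**2*log(t)/2 - t**2/4.


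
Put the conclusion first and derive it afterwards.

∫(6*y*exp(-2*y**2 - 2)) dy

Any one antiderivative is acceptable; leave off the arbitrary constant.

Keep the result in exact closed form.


The answer is -3*exp(-2*y**2 - 2)/2.
Step 1. Substitute u = y**2 + 1, turning ∫(6*y*exp(-2*y**2 - 2)) dy into ∫(3*exp(-2*u)) du: now ∫(3*exp(-2*u)) du.
Step 2. Evaluate the standard form: now -3*exp(-2*u)/2.
Step 3. Substitute back u = y**2 + 1: now -3*exp(-2*y**2 - 2)/2.
Answer: -3*exp(-2*y**2 - 2)/2.


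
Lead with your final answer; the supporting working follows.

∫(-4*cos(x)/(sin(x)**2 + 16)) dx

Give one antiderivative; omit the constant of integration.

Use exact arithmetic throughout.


The answer is -atan(sin(x)/4).
Step 1. Substitute u = sin(x), turning ∫(-4*cos(x)/(sin(x)**2 + 16)) dx into ∫(-4/(u**2 + 16)) du: now ∫(-4/(u**2 + 16)) du.
Step 2. Evaluate the standard form: now -atan(u/4).
Step 3. Substitute back u = sin(x): now -atan(sin(x)/4).
Answer: -atan(sin(x)/4).


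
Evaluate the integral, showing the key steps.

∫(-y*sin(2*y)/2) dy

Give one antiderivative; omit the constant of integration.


Step 1. Integrate ∫(-y*sin(2*y)/2) dy by parts with u = y, dv = (-sin(2*y)/2) dy, so v = cos(2*y)/4: now y*cos(2*y)/4 + ∫(-cos(2*y)/4) dy.
Step 2. Evaluate the standard form: now y*cos(2*y)/4 - sin(2*y)/8.
Answer: y*cos(2*y)/4 - sin(2*y)/8.


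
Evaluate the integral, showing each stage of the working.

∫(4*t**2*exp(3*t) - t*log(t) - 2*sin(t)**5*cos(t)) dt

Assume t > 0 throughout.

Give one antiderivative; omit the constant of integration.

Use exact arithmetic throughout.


Step 1. Rewrite: now ∫(-t*log(t)) dt + ∫(4*t**2*exp(3*t)) dt + ∫(-2*sin(t)**5*cos(t)) dt.
Step 2. Integrate ∫(-t*log(t)) dt by parts with u = log(t), dv = (-t) dt, so v = -t**2/2 [assuming t > 0]: now -t**2*log(t)/2 + ∫(t/2) dt + ∫(4*t**2*exp(3*t)) dt + ∫(-2*sin(t)**5*cos(t)) dt.
Step 3. Evaluate the standard form: now -t**2*log(t)/2 + t**2/4 + ∫(4*t**2*exp(3*t)) dt + ∫(-2*sin(t)**5*cos(t)) dt.
Step 4. Integrate ∫(4*t**2*exp(3*t)) dt by parts with u = t**2, dv = (4*exp(3*t)) dt, so v = 4*exp(3*t)/3: now 4*t**2*exp(3*t)/3 - t**2*log(t)/2 + t**2/4 + ∫(-8*t*exp(3*t)/3) dt + ∫(-2*sin(t)**5*cos(t)) dt.
Step 5. Integrate ∫(-8*t*exp(3*t)/3) dt by parts with u = t, dv = (-8*exp(3*t)/3) dt, so v = -8*exp(3*t)/9: now 4*t**2*exp(3*t)/3 - t**2*log(t)/2 + t**2/4 - 8*t*exp(3*t)/9 + ∫(-2*sin(t)**5*cos(t)) dt + ∫(8*exp(3*t)/9) dt.
Step 6. Evaluate the standard form: now 4*t**2*exp(3*t)/3 - t**2*log(t)/2 + t**2/4 - 8*t*exp(3*t)/9 + 8*exp(3*t)/27 + ∫(-2*sin(t)**5*cos(t)) dt.
Step 7. Substitute u = sin(t), turning ∫(-2*sin(t)**5*cos(t)) dt into ∫(-2*u**5) du: now 4*t**2*exp(3*t)/3 - t**2*log(t)/2 + t**2/4 - 8*t*exp(3*t)/9 + 8*exp(3*t)/27 + ∫(-2*u**5) du.
Step 8. Evaluate the standard form: now 4*t**2*exp(3*t)/3 - t**2*log(t)/2 + t**2/4 - 8*t*exp(3*t)/9 - u**6/3 + 8*exp(3*t)/27.
Step 9. Substitute back u = sin(t): now 4*t**2*exp(3*t)/3 - t**2*log(t)/2 + t**2/4 - 8*t*exp(3*t)/9 + 8*exp(3*t)/27 - sin(t)**6/3.
Answer: 4*t**2*exp(3*t)/3 - t**2*log(t)/2 + t**2/4 - 8*t*exp(3*t)/9 + 8*exp(3*t)/27 - sin(t)**6/3.


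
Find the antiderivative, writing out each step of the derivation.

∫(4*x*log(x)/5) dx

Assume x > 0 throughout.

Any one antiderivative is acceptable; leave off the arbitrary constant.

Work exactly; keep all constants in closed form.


Step 1. Integrate ∫(4*x*log(x)/5) dx by parts with u = log(x), dv = (4*x/5) dx, so v = 2*x**2/5 [assuming x > 0]: now 2*x**2*log(x)/5 + ∫(-2*x/5) dx.
Step 2. Evaluate the standard form: now 2*x**2*log(x)/5 - x**2/5.
Answer: 2*x**2*log(x)/5 - x**2/5.


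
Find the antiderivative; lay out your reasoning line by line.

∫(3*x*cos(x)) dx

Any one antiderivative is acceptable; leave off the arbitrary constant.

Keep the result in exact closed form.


Step 1. Integrate ∫(3*x*cos(x)) dx by parts with u = x, dv = (3*cos(x)) dx, so v = 3*sin(x): now 3*x*sin(x) + ∫(-3*sin(x)) dx.
Step 2. Evaluate the standard form: now 3*x*sin(x) + 3*cos(x).
Answer: 3*x*sin(x) + 3*cos(x).


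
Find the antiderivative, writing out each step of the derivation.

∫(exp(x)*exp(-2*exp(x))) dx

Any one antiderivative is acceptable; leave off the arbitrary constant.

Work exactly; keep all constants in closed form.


Step 1. Substitute u = exp(x), turning ∫(exp(x)*exp(-2*exp(x))) dx into ∫(exp(-2*u)) du: now ∫(exp(-2*u)) du.
Step 2. Evaluate the standard form: now -exp(-2*u)/2.
Step 3. Substitute back u = exp(x): now -exp(-2*exp(x))/2.
Answer: -exp(-2*exp(x))/2.


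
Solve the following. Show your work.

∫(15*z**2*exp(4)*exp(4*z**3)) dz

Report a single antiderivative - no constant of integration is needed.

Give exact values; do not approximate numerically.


Step 1. Substitute u = z**3 + 1, turning ∫(15*z**2*exp(4)*exp(4*z**3)) dz into ∫(5*exp(4*u)) du: now ∫(5*exp(4*u)) du.
Step 2. Evaluate the standard form: now 5*exp(4*u)/4.
Step 3. Substitute back u = z**3 + 1: now 5*exp(4*z**3 + 4)/4.
Answer: 5*exp(4*z**3 + 4)/4.


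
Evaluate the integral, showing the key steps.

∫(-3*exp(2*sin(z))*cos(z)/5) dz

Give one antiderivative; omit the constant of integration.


Step 1. Substitute u = sin(z), turning ∫(-3*exp(2*sin(z))*cos(z)/5) dz into ∫(-3*exp(2*u)/5) du: now ∫(-3*exp(2*u)/5) du.
Step 2. Evaluate the standard form: now -3*exp(2*u)/10.
Step 3. Substitute back u = sin(z): now -3*exp(2*sin(z))/10.
Answer: -3*exp(2*sin(z))/10.


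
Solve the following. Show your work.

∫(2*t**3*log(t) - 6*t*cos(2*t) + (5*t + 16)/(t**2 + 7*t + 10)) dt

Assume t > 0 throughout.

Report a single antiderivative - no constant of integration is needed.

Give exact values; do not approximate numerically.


Step 1. Rewrite: now ∫(-6*t*cos(2*t)) dt + ∫(2*t**3*log(t)) dt + ∫((5*t + 16)/(t**2 + 7*t + 10)) dt.
Step 2. Integrate ∫(2*t**3*log(t)) dt by parts with u = log(t), dv = (2*t**3) dt, so v = t**4/2 [assuming t > 0]: now t**4*log(t)/2 + ∫(-t**3/2) dt + ∫(-6*t*cos(2*t)) dt + ∫((5*t + 16)/(t**2 + 7*t + 10)) dt.
Step 3. Evaluate the standard form: now t**4*log(t)/2 - t**4/8 + ∫(-6*t*cos(2*t)) dt + ∫((5*t + 16)/(t**2 + 7*t + 10)) dt.
Step 4. Decompose ∫((5*t + 16)/(t**2 + 7*t + 10)) dt by partial fractions, (5*t + 16)/(t**2 + 7*t + 10) = 3/(t + 5) + 2/(t + 2): now t**4*log(t)/2 - t**4/8 + ∫(-6*t*cos(2*t)) dt + ∫(2/(t + 2)) dt + ∫(3/(t + 5)) dt.
Step 5. Evaluate the standard form [assuming t > -5]: now t**4*log(t)/2 - t**4/8 + 3*log(t + 5) + ∫(-6*t*cos(2*t)) dt + ∫(2/(t + 2)) dt.
Step 6. Evaluate the standard form [assuming t > -2]: now t**4*log(t)/2 - t**4/8 + 2*log(t + 2) + 3*log(t + 5) + ∫(-6*t*cos(2*t)) dt.
Step 7. Integrate ∫(-6*t*cos(2*t)) dt by parts with u = t, dv = (-6*cos(2*t)) dt, so v = -3*sin(2*t): now t**4*log(t)/2 - t**4/8 - 3*t*sin(2*t) + 2*log(t + 2) + 3*log(t + 5) + ∫(3*sin(2*t)) dt.
Step 8. Evaluate the standard form: now t**4*log(t)/2 - t**4/8 - 3*t*sin(2*t) + 2*log(t + 2) + 3*log(t + 5) - 3*cos(2*t)/2.
Answer: t**4*log(t)/2 - t**4/8 - 3*t*sin(2*t) + 2*log(t + 2) + 3*log(t + 5) - 3*cos(2*t)/2.


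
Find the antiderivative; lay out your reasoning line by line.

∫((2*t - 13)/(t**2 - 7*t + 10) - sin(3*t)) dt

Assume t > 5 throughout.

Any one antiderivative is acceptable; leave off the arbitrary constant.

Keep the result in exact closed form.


Step 1. Rewrite: now ∫((2*t - 13)/(t**2 - 7*t + 10)) dt + ∫(-sin(3*t)) dt.
Step 2. Evaluate the standard form: now cos(3*t)/3 + ∫((2*t - 13)/(t**2 - 7*t + 10)) dt.
Step 3. Decompose ∫((2*t - 13)/(t**2 - 7*t + 10)) dt by partial fractions, (2*t - 13)/(t**2 - 7*t + 10) = 3/(t - 2) - 1/(t - 5): now cos(3*t)/3 + ∫(-1/(t - 5)) dt + ∫(3/(t - 2)) dt.
Step 4. Evaluate the standard form [assuming t > 2]: now 3*log(t - 2) + cos(3*t)/3 + ∫(-1/(t - 5)) dt.
Step 5. Evaluate the standard form [assuming t > 5]: now -log(t - 5) + 3*log(t - 2) + cos(3*t)/3.
Answer: -log(t - 5) + 3*log(t - 2) + cos(3*t)/3.


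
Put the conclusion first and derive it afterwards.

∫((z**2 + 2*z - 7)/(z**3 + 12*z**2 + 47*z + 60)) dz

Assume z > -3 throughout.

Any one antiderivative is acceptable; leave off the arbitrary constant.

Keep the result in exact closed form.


The answer is -2*log(z + 3) - log(z + 4) + 4*log(z + 5).
Step 1. Decompose ∫((z**2 + 2*z - 7)/(z**3 + 12*z**2 + 47*z + 60)) dz by partial fractions, (z**2 + 2*z - 7)/(z**3 + 12*z**2 + 47*z + 60) = 4/(z + 5) - 1/(z + 4) - 2/(z + 3): now ∫(-2/(z + 3)) dz + ∫(-1/(z + 4)) dz + ∫(4/(z + 5)) dz.
Step 2. Evaluate the standard form [assuming z > -5]: now 4*log(z + 5) + ∫(-2/(z + 3)) dz + ∫(-1/(z + 4)) dz.
Step 3. Evaluate the standard form [assuming z > -3]: now -2*log(z + 3) + 4*log(z + 5) + ∫(-1/(z + 4)) dz.
Step 4. Evaluate the standard form [assuming z > -4]: now -2*log(z + 3) - log(z + 4) + 4*log(z + 5).
Answer: -2*log(z + 3) - log(z + 4) + 4*log(z + 5).


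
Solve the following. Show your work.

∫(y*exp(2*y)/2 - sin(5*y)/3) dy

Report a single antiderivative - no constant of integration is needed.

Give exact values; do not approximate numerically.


Step 1. Rewrite: now ∫(y*exp(2*y)/2) dy + ∫(-sin(5*y)/3) dy.
Step 2. Integrate ∫(y*exp(2*y)/2) dy by parts with u = y, dv = (exp(2*y)/2) dy, so v = exp(2*y)/4: now y*exp(2*y)/4 + ∫(-exp(2*y)/4) dy + ∫(-sin(5*y)/3) dy.
Step 3. Evaluate the standard form: now y*exp(2*y)/4 - exp(2*y)/8 + ∫(-sin(5*y)/3) dy.
Step 4. Evaluate the standard form: now y*exp(2*y)/4 - exp(2*y)/8 + cos(5*y)/15.
Answer: y*exp(2*y)/4 - exp(2*y)/8 + cos(5*y)/15.


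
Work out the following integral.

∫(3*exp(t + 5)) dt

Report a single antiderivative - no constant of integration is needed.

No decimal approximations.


Answer: 3*exp(t + 5).


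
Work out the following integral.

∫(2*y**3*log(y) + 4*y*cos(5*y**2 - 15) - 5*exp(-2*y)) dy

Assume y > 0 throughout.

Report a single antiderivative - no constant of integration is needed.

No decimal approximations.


Answer: y**4*log(y)/2 - y**4/8 + 2*sin(5*y**2 - 15)/5 + 5*exp(-2*y)/2.


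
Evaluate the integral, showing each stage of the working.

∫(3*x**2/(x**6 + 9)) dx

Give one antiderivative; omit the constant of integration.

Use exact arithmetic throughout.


Step 1. Substitute u = x**3, turning ∫(3*x**2/(x**6 + 9)) dx into ∫(1/(u**2 + 9)) du: now ∫(1/(u**2 + 9)) du.
Step 2. Evaluate the standard form: now atan(u/3)/3.
Step 3. Substitute back u = x**3: now atan(x**3/3)/3.
Answer: atan(x**3/3)/3.


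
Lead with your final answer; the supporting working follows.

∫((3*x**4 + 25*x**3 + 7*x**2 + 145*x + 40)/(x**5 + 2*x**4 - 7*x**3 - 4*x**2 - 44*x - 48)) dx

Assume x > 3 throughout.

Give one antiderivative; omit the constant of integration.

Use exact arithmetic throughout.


The answer is 4*log(x - 3) + 2*log(x + 1) - 3*log(x + 4) - 3*atan(x/2)/2.
Step 1. Decompose ∫((3*x**4 + 25*x**3 + 7*x**2 + 145*x + 40)/(x**5 + 2*x**4 - 7*x**3 - 4*x**2 - 44*x - 48)) dx by partial fractions, (3*x**4 + 25*x**3 + 7*x**2 + 145*x + 40)/(x**5 + 2*x**4 - 7*x**3 - 4*x**2 - 44*x - 48) = -3/(x**2 + 4) - 3/(x + 4) + 2/(x + 1) + 4/(x - 3): now ∫(4/(x - 3)) dx + ∫(2/(x + 1)) dx + ∫(-3/(x + 4)) dx + ∫(-3/(x**2 + 4)) dx.
Step 2. Evaluate the standard form [assuming x > -1]: now 2*log(x + 1) + ∫(4/(x - 3)) dx + ∫(-3/(x + 4)) dx + ∫(-3/(x**2 + 4)) dx.
Step 3. Evaluate the standard form [assuming x > -4]: now 2*log(x + 1) - 3*log(x + 4) + ∫(4/(x - 3)) dx + ∫(-3/(x**2 + 4)) dx.
Step 4. Evaluate the standard form [assuming x > 3]: now 4*log(x - 3) + 2*log(x + 1) - 3*log(x + 4) + ∫(-3/(x**2 + 4)) dx.
Step 5. Evaluate the standard form: now 4*log(x - 3) + 2*log(x + 1) - 3*log(x + 4) - 3*atan(x/2)/2.
Answer: 4*log(x - 3) + 2*log(x + 1) - 3*log(x + 4) - 3*atan(x/2)/2.
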